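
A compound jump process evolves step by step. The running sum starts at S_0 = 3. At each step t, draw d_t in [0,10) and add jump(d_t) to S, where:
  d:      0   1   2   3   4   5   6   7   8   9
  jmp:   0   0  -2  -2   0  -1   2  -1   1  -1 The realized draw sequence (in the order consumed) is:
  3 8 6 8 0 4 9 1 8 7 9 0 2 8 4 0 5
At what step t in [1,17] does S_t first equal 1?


1

t=0: S=3, d=3, jump=-2, S_1=1
t=1: S=1, d=8, jump=1, S_2=2
t=2: S=2, d=6, jump=2, S_3=4
t=3: S=4, d=8, jump=1, S_4=5
t=4: S=5, d=0, jump=0, S_5=5
t=5: S=5, d=4, jump=0, S_6=5
t=6: S=5, d=9, jump=-1, S_7=4
t=7: S=4, d=1, jump=0, S_8=4
t=8: S=4, d=8, jump=1, S_9=5
t=9: S=5, d=7, jump=-1, S_10=4
t=10: S=4, d=9, jump=-1, S_11=3
t=11: S=3, d=0, jump=0, S_12=3
t=12: S=3, d=2, jump=-2, S_13=1
t=13: S=1, d=8, jump=1, S_14=2
t=14: S=2, d=4, jump=0, S_15=2
t=15: S=2, d=0, jump=0, S_16=2
t=16: S=2, d=5, jump=-1, S_17=1


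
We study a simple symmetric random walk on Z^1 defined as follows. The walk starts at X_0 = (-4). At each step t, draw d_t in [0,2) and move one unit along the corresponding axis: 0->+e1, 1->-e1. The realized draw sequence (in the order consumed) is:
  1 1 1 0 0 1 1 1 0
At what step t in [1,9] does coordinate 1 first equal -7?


3

t=0: X=(-4), d=1 → -e1, X_1=(-5)
t=1: X=(-5), d=1 → -e1, X_2=(-6)
t=2: X=(-6), d=1 → -e1, X_3=(-7)
t=3: X=(-7), d=0 → +e1, X_4=(-6)
t=4: X=(-6), d=0 → +e1, X_5=(-5)
t=5: X=(-5), d=1 → -e1, X_6=(-6)
t=6: X=(-6), d=1 → -e1, X_7=(-7)
t=7: X=(-7), d=1 → -e1, X_8=(-8)
t=8: X=(-8), d=0 → +e1, X_9=(-7)


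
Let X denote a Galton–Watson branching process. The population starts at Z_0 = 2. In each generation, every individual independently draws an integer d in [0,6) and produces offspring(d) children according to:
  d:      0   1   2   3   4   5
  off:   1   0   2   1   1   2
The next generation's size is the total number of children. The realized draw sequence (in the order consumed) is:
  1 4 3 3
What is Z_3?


1

gen 0: Z_0=2, draws=[1, 4], offspring=[0, 1], Z_1=1
gen 1: Z_1=1, draws=[3], offspring=[1], Z_2=1
gen 2: Z_2=1, draws=[3], offspring=[1], Z_3=1


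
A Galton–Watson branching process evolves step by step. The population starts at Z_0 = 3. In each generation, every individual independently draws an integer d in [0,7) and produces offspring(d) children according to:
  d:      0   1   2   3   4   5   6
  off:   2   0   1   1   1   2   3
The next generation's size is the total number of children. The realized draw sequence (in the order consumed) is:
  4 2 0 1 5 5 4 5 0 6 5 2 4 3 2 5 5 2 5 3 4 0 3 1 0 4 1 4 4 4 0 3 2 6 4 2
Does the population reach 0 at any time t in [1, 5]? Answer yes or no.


no

gen 0: Z_0=3, draws=[4, 2, 0], offspring=[1, 1, 2], Z_1=4
gen 1: Z_1=4, draws=[1, 5, 5, 4], offspring=[0, 2, 2, 1], Z_2=5
gen 2: Z_2=5, draws=[5, 0, 6, 5, 2], offspring=[2, 2, 3, 2, 1], Z_3=10
gen 3: Z_3=10, draws=[4, 3, 2, 5, 5, 2, 5, 3, 4, 0], offspring=[1, 1, 1, 2, 2, 1, 2, 1, 1, 2], Z_4=14
gen 4: Z_4=14, draws=[3, 1, 0, 4, 1, 4, 4, 4, 0, 3, 2, 6, 4, 2], offspring=[1, 0, 2, 1, 0, 1, 1, 1, 2, 1, 1, 3, 1, 1], Z_5=16


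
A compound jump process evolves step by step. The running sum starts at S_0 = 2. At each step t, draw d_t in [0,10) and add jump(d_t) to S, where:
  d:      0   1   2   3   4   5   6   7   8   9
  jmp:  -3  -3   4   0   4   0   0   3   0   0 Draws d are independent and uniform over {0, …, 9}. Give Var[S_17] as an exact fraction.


Outcome values over d=0..9: [-3, -3, 4, 0, 4, 0, 0, 3, 0, 0]
Σy = 5, Σy² = 59, M = 10
μ = 5/10 = 1/2,  σ² = 59/10 − (1/2)² = 113/20
Independent increments: Var[S_17] = 17·σ² = 17·(113/20) = 1921/20

1921/20


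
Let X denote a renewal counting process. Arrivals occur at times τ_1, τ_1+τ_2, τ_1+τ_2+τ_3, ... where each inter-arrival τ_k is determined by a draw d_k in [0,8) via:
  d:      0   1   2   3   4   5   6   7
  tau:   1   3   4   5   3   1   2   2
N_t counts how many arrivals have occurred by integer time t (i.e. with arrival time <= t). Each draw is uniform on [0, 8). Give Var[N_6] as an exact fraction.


12332655/16777216

Inter-arrival values over d=0..7: [1, 3, 4, 5, 3, 1, 2, 2]
Each d has probability 1/8, so the pmf of τ is: f(1) = 1/4, f(2) = 1/4, f(3) = 1/4, f(4) = 1/8, f(5) = 1/8
Let p_n(j) = P(N_n = j), with p_0 = [1]. Condition on τ_1: p_n(0) = P(τ > n), and for j >= 1, p_n(j) = Σ_{k<=n} f(k)·p_{n−k}(j−1)
p_1 = [3/4, 1/4]  (j = 0..1)
p_2 = [1/2, 7/16, 1/16]  (j = 0..2)
p_3 = [1/4, 9/16, 11/64, 1/64]  (j = 0..3)
p_4 = [1/8, 1/2, 5/16, 15/256, 1/256]  (j = 0..4)
p_5 = [0, 7/16, 13/32, 35/256, 19/1024, 1/1024]  (j = 0..5)
p_6 = [0, 1/4, 59/128, 59/256, 27/512, 23/4096, 1/4096]  (j = 0..6)
E[N_6] = Σ j·p_6(j) = 8617/4096;  E[N_6²] = Σ j²·p_6(j) = 21139/4096
Var[N_6] = 21139/4096 − (8617/4096)² = 12332655/16777216


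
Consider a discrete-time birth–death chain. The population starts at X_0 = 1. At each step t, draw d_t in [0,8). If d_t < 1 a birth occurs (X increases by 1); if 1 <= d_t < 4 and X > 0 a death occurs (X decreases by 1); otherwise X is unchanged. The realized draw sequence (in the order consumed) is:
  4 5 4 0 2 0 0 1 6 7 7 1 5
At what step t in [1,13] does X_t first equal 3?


t=0: X=1, d=4 → hold, X_1=1
t=1: X=1, d=5 → hold, X_2=1
t=2: X=1, d=4 → hold, X_3=1
t=3: X=1, d=0 → birth, X_4=2
t=4: X=2, d=2 → death, X_5=1
t=5: X=1, d=0 → birth, X_6=2
t=6: X=2, d=0 → birth, X_7=3
t=7: X=3, d=1 → death, X_8=2
t=8: X=2, d=6 → hold, X_9=2
t=9: X=2, d=7 → hold, X_10=2
t=10: X=2, d=7 → hold, X_11=2
t=11: X=2, d=1 → death, X_12=1
t=12: X=1, d=5 → hold, X_13=1

7


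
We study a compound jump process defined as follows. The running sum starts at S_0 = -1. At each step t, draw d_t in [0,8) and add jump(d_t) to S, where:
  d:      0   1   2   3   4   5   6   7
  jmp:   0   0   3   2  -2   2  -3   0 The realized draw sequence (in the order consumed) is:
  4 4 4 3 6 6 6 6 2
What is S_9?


-14

t=0: S=-1, d=4, jump=-2, S_1=-3
t=1: S=-3, d=4, jump=-2, S_2=-5
t=2: S=-5, d=4, jump=-2, S_3=-7
t=3: S=-7, d=3, jump=2, S_4=-5
t=4: S=-5, d=6, jump=-3, S_5=-8
t=5: S=-8, d=6, jump=-3, S_6=-11
t=6: S=-11, d=6, jump=-3, S_7=-14
t=7: S=-14, d=6, jump=-3, S_8=-17
t=8: S=-17, d=2, jump=3, S_9=-14


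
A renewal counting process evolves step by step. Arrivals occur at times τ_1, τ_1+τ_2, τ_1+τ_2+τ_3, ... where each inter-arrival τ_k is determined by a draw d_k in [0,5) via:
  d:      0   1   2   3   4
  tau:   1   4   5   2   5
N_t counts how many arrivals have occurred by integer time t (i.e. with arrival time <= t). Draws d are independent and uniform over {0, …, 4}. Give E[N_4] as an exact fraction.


Inter-arrival values over d=0..4: [1, 4, 5, 2, 5]
Each d has probability 1/5, so the pmf of τ is: f(1) = 1/5, f(2) = 1/5, f(4) = 1/5, f(5) = 2/5
Renewal equation for m(n) = E[N_n]: condition on τ_1 = k (if k <= n, one arrival plus a fresh copy on the remaining n−k steps): m(n) = F(n) + Σ_{k<=n} f(k)·m(n−k), where F(n) = P(τ <= n) and m(0) = 0
m(1) = F(1) = 1/5
m(2) = F(2) + f(1)·m(1) = 2/5 + 1/5·1/5 = 11/25
m(3) = F(3) + f(1)·m(2) + f(2)·m(1) = 2/5 + 1/5·11/25 + 1/5·1/5 = 66/125
m(4) = F(4) + f(1)·m(3) + f(2)·m(2) = 3/5 + 1/5·66/125 + 1/5·11/25 = 496/625
E[N_4] = m(4) = 496/625

496/625


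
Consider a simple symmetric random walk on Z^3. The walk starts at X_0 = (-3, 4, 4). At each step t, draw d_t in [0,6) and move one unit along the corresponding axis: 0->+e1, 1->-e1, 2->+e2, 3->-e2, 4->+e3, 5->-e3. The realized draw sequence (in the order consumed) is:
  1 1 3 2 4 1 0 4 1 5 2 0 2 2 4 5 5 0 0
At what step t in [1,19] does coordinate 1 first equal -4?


t=0: X=(-3, 4, 4), d=1 → -e1, X_1=(-4, 4, 4)
t=1: X=(-4, 4, 4), d=1 → -e1, X_2=(-5, 4, 4)
t=2: X=(-5, 4, 4), d=3 → -e2, X_3=(-5, 3, 4)
t=3: X=(-5, 3, 4), d=2 → +e2, X_4=(-5, 4, 4)
t=4: X=(-5, 4, 4), d=4 → +e3, X_5=(-5, 4, 5)
t=5: X=(-5, 4, 5), d=1 → -e1, X_6=(-6, 4, 5)
t=6: X=(-6, 4, 5), d=0 → +e1, X_7=(-5, 4, 5)
t=7: X=(-5, 4, 5), d=4 → +e3, X_8=(-5, 4, 6)
t=8: X=(-5, 4, 6), d=1 → -e1, X_9=(-6, 4, 6)
t=9: X=(-6, 4, 6), d=5 → -e3, X_10=(-6, 4, 5)
t=10: X=(-6, 4, 5), d=2 → +e2, X_11=(-6, 5, 5)
t=11: X=(-6, 5, 5), d=0 → +e1, X_12=(-5, 5, 5)
t=12: X=(-5, 5, 5), d=2 → +e2, X_13=(-5, 6, 5)
t=13: X=(-5, 6, 5), d=2 → +e2, X_14=(-5, 7, 5)
t=14: X=(-5, 7, 5), d=4 → +e3, X_15=(-5, 7, 6)
t=15: X=(-5, 7, 6), d=5 → -e3, X_16=(-5, 7, 5)
t=16: X=(-5, 7, 5), d=5 → -e3, X_17=(-5, 7, 4)
t=17: X=(-5, 7, 4), d=0 → +e1, X_18=(-4, 7, 4)
t=18: X=(-4, 7, 4), d=0 → +e1, X_19=(-3, 7, 4)

1


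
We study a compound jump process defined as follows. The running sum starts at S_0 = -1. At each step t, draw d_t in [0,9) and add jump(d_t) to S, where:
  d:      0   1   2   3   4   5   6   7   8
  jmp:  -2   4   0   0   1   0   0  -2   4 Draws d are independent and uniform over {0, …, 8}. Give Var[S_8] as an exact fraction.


Outcome values over d=0..8: [-2, 4, 0, 0, 1, 0, 0, -2, 4]
Σy = 5, Σy² = 41, M = 9
μ = 5/9 = 5/9,  σ² = 41/9 − (5/9)² = 344/81
Independent increments: Var[S_8] = 8·σ² = 8·(344/81) = 2752/81

2752/81


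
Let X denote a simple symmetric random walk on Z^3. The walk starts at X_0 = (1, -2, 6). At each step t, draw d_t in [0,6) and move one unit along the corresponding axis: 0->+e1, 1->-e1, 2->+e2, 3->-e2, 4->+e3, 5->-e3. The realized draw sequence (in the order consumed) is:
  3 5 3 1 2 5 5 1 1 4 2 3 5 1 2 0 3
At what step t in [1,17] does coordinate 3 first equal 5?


2

t=0: X=(1, -2, 6), d=3 → -e2, X_1=(1, -3, 6)
t=1: X=(1, -3, 6), d=5 → -e3, X_2=(1, -3, 5)
t=2: X=(1, -3, 5), d=3 → -e2, X_3=(1, -4, 5)
t=3: X=(1, -4, 5), d=1 → -e1, X_4=(0, -4, 5)
t=4: X=(0, -4, 5), d=2 → +e2, X_5=(0, -3, 5)
t=5: X=(0, -3, 5), d=5 → -e3, X_6=(0, -3, 4)
t=6: X=(0, -3, 4), d=5 → -e3, X_7=(0, -3, 3)
t=7: X=(0, -3, 3), d=1 → -e1, X_8=(-1, -3, 3)
t=8: X=(-1, -3, 3), d=1 → -e1, X_9=(-2, -3, 3)
t=9: X=(-2, -3, 3), d=4 → +e3, X_10=(-2, -3, 4)
t=10: X=(-2, -3, 4), d=2 → +e2, X_11=(-2, -2, 4)
t=11: X=(-2, -2, 4), d=3 → -e2, X_12=(-2, -3, 4)
t=12: X=(-2, -3, 4), d=5 → -e3, X_13=(-2, -3, 3)
t=13: X=(-2, -3, 3), d=1 → -e1, X_14=(-3, -3, 3)
t=14: X=(-3, -3, 3), d=2 → +e2, X_15=(-3, -2, 3)
t=15: X=(-3, -2, 3), d=0 → +e1, X_16=(-2, -2, 3)
t=16: X=(-2, -2, 3), d=3 → -e2, X_17=(-2, -3, 3)


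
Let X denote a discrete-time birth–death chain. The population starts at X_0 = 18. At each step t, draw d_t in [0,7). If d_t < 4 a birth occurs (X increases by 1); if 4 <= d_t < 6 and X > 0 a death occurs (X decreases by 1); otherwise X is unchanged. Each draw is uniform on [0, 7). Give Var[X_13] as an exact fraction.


X can drop by at most 1 per step and X_0 = 18 > T = 13, so X_t >= 18 − t >= 5 > 0 for every t <= 13: the floor at 0 (the 'and X > 0' condition) never binds. Hence X_13 = X_0 + Σ_{t<13} Y_t with i.i.d. increments Y_t = y(d_t) ∈ {+1, −1, 0}.
Outcome values over d=0..6: [1, 1, 1, 1, -1, -1, 0]
Σy = 2, Σy² = 6, M = 7
μ = 2/7 = 2/7,  σ² = 6/7 − (2/7)² = 38/49
Independent increments: Var[X_13] = 13·σ² = 13·(38/49) = 494/49

494/49


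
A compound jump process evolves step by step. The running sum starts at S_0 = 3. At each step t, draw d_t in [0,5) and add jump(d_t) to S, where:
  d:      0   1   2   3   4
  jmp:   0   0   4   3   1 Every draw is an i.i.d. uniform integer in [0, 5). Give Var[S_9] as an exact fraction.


594/25

Outcome values over d=0..4: [0, 0, 4, 3, 1]
Σy = 8, Σy² = 26, M = 5
μ = 8/5 = 8/5,  σ² = 26/5 − (8/5)² = 66/25
Independent increments: Var[S_9] = 9·σ² = 9·(66/25) = 594/25


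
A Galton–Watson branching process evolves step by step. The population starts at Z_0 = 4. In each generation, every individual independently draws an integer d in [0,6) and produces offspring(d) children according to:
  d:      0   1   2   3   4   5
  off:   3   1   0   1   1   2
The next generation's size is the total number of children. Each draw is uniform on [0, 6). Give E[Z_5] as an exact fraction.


4096/243

Outcome values over d=0..5: [3, 1, 0, 1, 1, 2]
Σy = 8, Σy² = 16, M = 6
μ = 8/6 = 4/3,  σ² = 16/6 − (4/3)² = 8/9
E[Z_0] = 4
E[Z_1] = 4/3·E[Z_0] = 16/3
E[Z_2] = 4/3·E[Z_1] = 64/9
E[Z_3] = 4/3·E[Z_2] = 256/27
E[Z_4] = 4/3·E[Z_3] = 1024/81
E[Z_5] = 4/3·E[Z_4] = 4096/243


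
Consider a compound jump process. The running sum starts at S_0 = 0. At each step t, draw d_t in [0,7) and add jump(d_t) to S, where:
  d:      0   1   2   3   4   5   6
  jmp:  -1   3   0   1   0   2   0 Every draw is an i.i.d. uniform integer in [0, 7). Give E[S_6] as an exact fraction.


30/7

Outcome values over d=0..6: [-1, 3, 0, 1, 0, 2, 0]
Σy = 5, Σy² = 15, M = 7
μ = 5/7 = 5/7,  σ² = 15/7 − (5/7)² = 80/49
E[S_6] = 0 + 6·(5/7) = 30/7


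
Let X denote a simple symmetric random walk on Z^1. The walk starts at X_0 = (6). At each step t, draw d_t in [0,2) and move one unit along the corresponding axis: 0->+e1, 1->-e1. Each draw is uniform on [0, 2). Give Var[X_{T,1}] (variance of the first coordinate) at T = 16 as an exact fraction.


16

Outcome values over d=0..1: [1, -1]
Σy = 0, Σy² = 2, M = 2
μ = 0/2 = 0,  σ² = 2/2 − (0)² = 1
Independent increments: Var[X_16] = 16·σ² = 16·(1) = 16


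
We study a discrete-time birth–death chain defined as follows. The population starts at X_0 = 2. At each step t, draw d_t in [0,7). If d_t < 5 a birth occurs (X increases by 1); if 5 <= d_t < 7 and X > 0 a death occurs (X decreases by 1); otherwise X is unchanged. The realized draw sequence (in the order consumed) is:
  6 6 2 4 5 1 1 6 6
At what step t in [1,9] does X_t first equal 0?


t=0: X=2, d=6 → death, X_1=1
t=1: X=1, d=6 → death, X_2=0
t=2: X=0, d=2 → birth, X_3=1
t=3: X=1, d=4 → birth, X_4=2
t=4: X=2, d=5 → death, X_5=1
t=5: X=1, d=1 → birth, X_6=2
t=6: X=2, d=1 → birth, X_7=3
t=7: X=3, d=6 → death, X_8=2
t=8: X=2, d=6 → death, X_9=1

2


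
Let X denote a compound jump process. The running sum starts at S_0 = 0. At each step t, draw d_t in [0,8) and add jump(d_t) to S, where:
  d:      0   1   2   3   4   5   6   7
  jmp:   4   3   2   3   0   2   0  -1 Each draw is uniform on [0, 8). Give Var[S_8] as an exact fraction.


175/8

Outcome values over d=0..7: [4, 3, 2, 3, 0, 2, 0, -1]
Σy = 13, Σy² = 43, M = 8
μ = 13/8 = 13/8,  σ² = 43/8 − (13/8)² = 175/64
Independent increments: Var[S_8] = 8·σ² = 8·(175/64) = 175/8


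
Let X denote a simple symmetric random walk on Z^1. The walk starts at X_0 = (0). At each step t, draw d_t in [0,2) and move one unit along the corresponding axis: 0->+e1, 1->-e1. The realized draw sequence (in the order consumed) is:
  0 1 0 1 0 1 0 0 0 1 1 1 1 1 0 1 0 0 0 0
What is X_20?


t=0: X=(0), d=0 → +e1, X_1=(1)
t=1: X=(1), d=1 → -e1, X_2=(0)
t=2: X=(0), d=0 → +e1, X_3=(1)
t=3: X=(1), d=1 → -e1, X_4=(0)
t=4: X=(0), d=0 → +e1, X_5=(1)
t=5: X=(1), d=1 → -e1, X_6=(0)
t=6: X=(0), d=0 → +e1, X_7=(1)
t=7: X=(1), d=0 → +e1, X_8=(2)
t=8: X=(2), d=0 → +e1, X_9=(3)
t=9: X=(3), d=1 → -e1, X_10=(2)
t=10: X=(2), d=1 → -e1, X_11=(1)
t=11: X=(1), d=1 → -e1, X_12=(0)
t=12: X=(0), d=1 → -e1, X_13=(-1)
t=13: X=(-1), d=1 → -e1, X_14=(-2)
t=14: X=(-2), d=0 → +e1, X_15=(-1)
t=15: X=(-1), d=1 → -e1, X_16=(-2)
t=16: X=(-2), d=0 → +e1, X_17=(-1)
t=17: X=(-1), d=0 → +e1, X_18=(0)
t=18: X=(0), d=0 → +e1, X_19=(1)
t=19: X=(1), d=0 → +e1, X_20=(2)

(2)


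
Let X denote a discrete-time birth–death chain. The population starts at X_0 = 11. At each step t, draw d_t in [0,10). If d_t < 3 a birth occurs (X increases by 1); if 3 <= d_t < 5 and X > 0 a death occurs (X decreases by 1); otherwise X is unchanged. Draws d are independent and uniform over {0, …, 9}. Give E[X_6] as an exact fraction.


58/5

X can drop by at most 1 per step and X_0 = 11 > T = 6, so X_t >= 11 − t >= 5 > 0 for every t <= 6: the floor at 0 (the 'and X > 0' condition) never binds. Hence X_6 = X_0 + Σ_{t<6} Y_t with i.i.d. increments Y_t = y(d_t) ∈ {+1, −1, 0}.
Outcome values over d=0..9: [1, 1, 1, -1, -1, 0, 0, 0, 0, 0]
Σy = 1, Σy² = 5, M = 10
μ = 1/10 = 1/10,  σ² = 5/10 − (1/10)² = 49/100
E[X_6] = 11 + 6·(1/10) = 58/5


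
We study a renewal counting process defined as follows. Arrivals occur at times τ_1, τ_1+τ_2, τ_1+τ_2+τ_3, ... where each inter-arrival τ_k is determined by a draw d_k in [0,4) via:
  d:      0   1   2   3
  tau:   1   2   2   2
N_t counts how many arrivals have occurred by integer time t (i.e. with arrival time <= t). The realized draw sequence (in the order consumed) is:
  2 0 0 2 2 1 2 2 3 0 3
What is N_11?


6

draw d_1=2: τ_1=2, arrival time A_1=2
draw d_2=0: τ_2=1, arrival time A_2=3
draw d_3=0: τ_3=1, arrival time A_3=4
draw d_4=2: τ_4=2, arrival time A_4=6
draw d_5=2: τ_5=2, arrival time A_5=8
draw d_6=1: τ_6=2, arrival time A_6=10
draw d_7=2: τ_7=2, arrival time A_7=12
draw d_8=2: τ_8=2, arrival time A_8=14
draw d_9=3: τ_9=2, arrival time A_9=16
draw d_10=0: τ_10=1, arrival time A_10=17
draw d_11=3: τ_11=2, arrival time A_11=19
N_t over t=0..11: 0:0 1:0 2:1 3:2 4:3 5:3 6:4 7:4 8:5 9:5 10:6 11:6


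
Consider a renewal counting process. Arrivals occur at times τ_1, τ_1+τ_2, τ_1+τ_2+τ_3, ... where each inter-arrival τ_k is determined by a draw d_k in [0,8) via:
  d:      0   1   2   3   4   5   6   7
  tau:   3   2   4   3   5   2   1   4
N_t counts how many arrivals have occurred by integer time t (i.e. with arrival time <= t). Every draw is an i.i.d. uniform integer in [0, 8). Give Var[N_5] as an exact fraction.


Inter-arrival values over d=0..7: [3, 2, 4, 3, 5, 2, 1, 4]
Each d has probability 1/8, so the pmf of τ is: f(1) = 1/8, f(2) = 1/4, f(3) = 1/4, f(4) = 1/4, f(5) = 1/8
Let p_n(j) = P(N_n = j), with p_0 = [1]. Condition on τ_1: p_n(0) = P(τ > n), and for j >= 1, p_n(j) = Σ_{k<=n} f(k)·p_{n−k}(j−1)
p_1 = [7/8, 1/8]  (j = 0..1)
p_2 = [5/8, 23/64, 1/64]  (j = 0..2)
p_3 = [3/8, 35/64, 39/512, 1/512]  (j = 0..3)
p_4 = [1/8, 43/64, 97/512, 55/4096, 1/4096]  (j = 0..4)
p_5 = [0, 39/64, 175/512, 191/4096, 71/32768, 1/32768]  (j = 0..5)
E[N_5] = Σ j·p_5(j) = 47241/32768;  E[N_5²] = Σ j²·p_5(j) = 79681/32768
Var[N_5] = 79681/32768 − (47241/32768)² = 379274927/1073741824

379274927/1073741824


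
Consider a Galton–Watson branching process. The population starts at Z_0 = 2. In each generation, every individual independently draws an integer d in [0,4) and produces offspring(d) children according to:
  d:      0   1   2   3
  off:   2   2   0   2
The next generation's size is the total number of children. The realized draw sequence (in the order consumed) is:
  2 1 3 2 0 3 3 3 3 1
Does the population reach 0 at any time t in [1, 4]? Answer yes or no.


gen 0: Z_0=2, draws=[2, 1], offspring=[0, 2], Z_1=2
gen 1: Z_1=2, draws=[3, 2], offspring=[2, 0], Z_2=2
gen 2: Z_2=2, draws=[0, 3], offspring=[2, 2], Z_3=4
gen 3: Z_3=4, draws=[3, 3, 3, 1], offspring=[2, 2, 2, 2], Z_4=8

no


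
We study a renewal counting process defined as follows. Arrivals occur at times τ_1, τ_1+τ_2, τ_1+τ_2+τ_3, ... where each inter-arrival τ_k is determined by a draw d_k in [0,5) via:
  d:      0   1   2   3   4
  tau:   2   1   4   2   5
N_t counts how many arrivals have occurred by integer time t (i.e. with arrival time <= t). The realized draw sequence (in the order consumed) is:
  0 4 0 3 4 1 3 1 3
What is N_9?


3

draw d_1=0: τ_1=2, arrival time A_1=2
draw d_2=4: τ_2=5, arrival time A_2=7
draw d_3=0: τ_3=2, arrival time A_3=9
draw d_4=3: τ_4=2, arrival time A_4=11
draw d_5=4: τ_5=5, arrival time A_5=16
draw d_6=1: τ_6=1, arrival time A_6=17
draw d_7=3: τ_7=2, arrival time A_7=19
draw d_8=1: τ_8=1, arrival time A_8=20
draw d_9=3: τ_9=2, arrival time A_9=22
N_t over t=0..9: 0:0 1:0 2:1 3:1 4:1 5:1 6:1 7:2 8:2 9:3


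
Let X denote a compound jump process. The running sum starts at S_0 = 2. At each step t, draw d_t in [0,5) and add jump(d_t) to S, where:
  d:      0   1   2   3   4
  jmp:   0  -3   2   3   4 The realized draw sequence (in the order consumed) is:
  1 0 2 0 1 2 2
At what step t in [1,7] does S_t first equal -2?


t=0: S=2, d=1, jump=-3, S_1=-1
t=1: S=-1, d=0, jump=0, S_2=-1
t=2: S=-1, d=2, jump=2, S_3=1
t=3: S=1, d=0, jump=0, S_4=1
t=4: S=1, d=1, jump=-3, S_5=-2
t=5: S=-2, d=2, jump=2, S_6=0
t=6: S=0, d=2, jump=2, S_7=2

5


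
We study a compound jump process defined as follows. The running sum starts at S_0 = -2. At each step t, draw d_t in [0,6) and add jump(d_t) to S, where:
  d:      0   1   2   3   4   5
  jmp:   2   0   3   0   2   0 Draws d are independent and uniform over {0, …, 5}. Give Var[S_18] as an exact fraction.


53/2

Outcome values over d=0..5: [2, 0, 3, 0, 2, 0]
Σy = 7, Σy² = 17, M = 6
μ = 7/6 = 7/6,  σ² = 17/6 − (7/6)² = 53/36
Independent increments: Var[S_18] = 18·σ² = 18·(53/36) = 53/2


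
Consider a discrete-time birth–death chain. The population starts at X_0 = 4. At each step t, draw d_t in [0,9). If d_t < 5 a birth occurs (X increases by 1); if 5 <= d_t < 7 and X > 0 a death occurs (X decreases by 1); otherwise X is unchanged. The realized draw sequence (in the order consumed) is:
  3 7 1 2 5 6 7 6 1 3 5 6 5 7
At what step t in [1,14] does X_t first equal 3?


t=0: X=4, d=3 → birth, X_1=5
t=1: X=5, d=7 → hold, X_2=5
t=2: X=5, d=1 → birth, X_3=6
t=3: X=6, d=2 → birth, X_4=7
t=4: X=7, d=5 → death, X_5=6
t=5: X=6, d=6 → death, X_6=5
t=6: X=5, d=7 → hold, X_7=5
t=7: X=5, d=6 → death, X_8=4
t=8: X=4, d=1 → birth, X_9=5
t=9: X=5, d=3 → birth, X_10=6
t=10: X=6, d=5 → death, X_11=5
t=11: X=5, d=6 → death, X_12=4
t=12: X=4, d=5 → death, X_13=3
t=13: X=3, d=7 → hold, X_14=3

13


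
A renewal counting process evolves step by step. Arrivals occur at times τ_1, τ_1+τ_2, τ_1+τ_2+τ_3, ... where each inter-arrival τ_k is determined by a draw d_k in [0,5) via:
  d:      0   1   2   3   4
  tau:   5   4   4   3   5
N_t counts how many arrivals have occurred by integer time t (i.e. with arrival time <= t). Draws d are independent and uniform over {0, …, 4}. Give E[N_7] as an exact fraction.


6/5

Inter-arrival values over d=0..4: [5, 4, 4, 3, 5]
Each d has probability 1/5, so the pmf of τ is: f(3) = 1/5, f(4) = 2/5, f(5) = 2/5
Renewal equation for m(n) = E[N_n]: condition on τ_1 = k (if k <= n, one arrival plus a fresh copy on the remaining n−k steps): m(n) = F(n) + Σ_{k<=n} f(k)·m(n−k), where F(n) = P(τ <= n) and m(0) = 0
m(1) = F(1) = 0
m(2) = F(2) = 0
m(3) = F(3) = 1/5
m(4) = F(4) = 3/5
m(5) = F(5) = 1
m(6) = F(6) + f(3)·m(3) = 1 + 1/5·1/5 = 26/25
m(7) = F(7) + f(3)·m(4) + f(4)·m(3) = 1 + 1/5·3/5 + 2/5·1/5 = 6/5
E[N_7] = m(7) = 6/5


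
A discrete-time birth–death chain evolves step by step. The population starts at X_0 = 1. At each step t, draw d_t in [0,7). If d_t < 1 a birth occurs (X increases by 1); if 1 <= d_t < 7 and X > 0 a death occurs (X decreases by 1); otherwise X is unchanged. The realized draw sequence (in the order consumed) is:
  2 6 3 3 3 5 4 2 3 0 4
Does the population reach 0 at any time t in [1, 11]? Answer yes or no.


yes

t=0: X=1, d=2 → death, X_1=0
t=1: X=0, d=6 → hold, X_2=0
t=2: X=0, d=3 → hold, X_3=0
t=3: X=0, d=3 → hold, X_4=0
t=4: X=0, d=3 → hold, X_5=0
t=5: X=0, d=5 → hold, X_6=0
t=6: X=0, d=4 → hold, X_7=0
t=7: X=0, d=2 → hold, X_8=0
t=8: X=0, d=3 → hold, X_9=0
t=9: X=0, d=0 → birth, X_10=1
t=10: X=1, d=4 → death, X_11=0


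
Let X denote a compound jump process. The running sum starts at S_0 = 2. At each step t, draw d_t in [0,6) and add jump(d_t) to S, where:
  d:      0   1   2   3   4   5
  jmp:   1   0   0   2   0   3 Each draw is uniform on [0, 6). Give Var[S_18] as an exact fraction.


Outcome values over d=0..5: [1, 0, 0, 2, 0, 3]
Σy = 6, Σy² = 14, M = 6
μ = 6/6 = 1,  σ² = 14/6 − (1)² = 4/3
Independent increments: Var[S_18] = 18·σ² = 18·(4/3) = 24

24


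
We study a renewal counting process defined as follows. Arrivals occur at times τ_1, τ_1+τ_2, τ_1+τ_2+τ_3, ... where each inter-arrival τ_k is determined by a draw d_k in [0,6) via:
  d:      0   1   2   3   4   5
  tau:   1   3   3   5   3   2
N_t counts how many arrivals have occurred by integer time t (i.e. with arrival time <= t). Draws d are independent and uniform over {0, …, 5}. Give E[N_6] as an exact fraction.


Inter-arrival values over d=0..5: [1, 3, 3, 5, 3, 2]
Each d has probability 1/6, so the pmf of τ is: f(1) = 1/6, f(2) = 1/6, f(3) = 1/2, f(5) = 1/6
Renewal equation for m(n) = E[N_n]: condition on τ_1 = k (if k <= n, one arrival plus a fresh copy on the remaining n−k steps): m(n) = F(n) + Σ_{k<=n} f(k)·m(n−k), where F(n) = P(τ <= n) and m(0) = 0
m(1) = F(1) = 1/6
m(2) = F(2) + f(1)·m(1) = 1/3 + 1/6·1/6 = 13/36
m(3) = F(3) + f(1)·m(2) + f(2)·m(1) = 5/6 + 1/6·13/36 + 1/6·1/6 = 199/216
m(4) = F(4) + f(1)·m(3) + f(2)·m(2) + f(3)·m(1) = 5/6 + 1/6·199/216 + 1/6·13/36 + 1/2·1/6 = 1465/1296
m(5) = F(5) + f(1)·m(4) + f(2)·m(3) + f(3)·m(2) = 1 + 1/6·1465/1296 + 1/6·199/216 + 1/2·13/36 = 11839/7776
m(6) = F(6) + f(1)·m(5) + f(2)·m(4) + f(3)·m(3) + f(5)·m(1) = 1 + 1/6·11839/7776 + 1/6·1465/1296 + 1/2·199/216 + 1/6·1/6 = 90073/46656
E[N_6] = m(6) = 90073/46656

90073/46656


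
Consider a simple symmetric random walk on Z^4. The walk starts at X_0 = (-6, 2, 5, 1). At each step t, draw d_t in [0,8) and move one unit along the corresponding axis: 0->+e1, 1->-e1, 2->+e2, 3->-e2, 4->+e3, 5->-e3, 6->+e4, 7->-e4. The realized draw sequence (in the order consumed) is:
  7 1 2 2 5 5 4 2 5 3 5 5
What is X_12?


t=0: X=(-6, 2, 5, 1), d=7 → -e4, X_1=(-6, 2, 5, 0)
t=1: X=(-6, 2, 5, 0), d=1 → -e1, X_2=(-7, 2, 5, 0)
t=2: X=(-7, 2, 5, 0), d=2 → +e2, X_3=(-7, 3, 5, 0)
t=3: X=(-7, 3, 5, 0), d=2 → +e2, X_4=(-7, 4, 5, 0)
t=4: X=(-7, 4, 5, 0), d=5 → -e3, X_5=(-7, 4, 4, 0)
t=5: X=(-7, 4, 4, 0), d=5 → -e3, X_6=(-7, 4, 3, 0)
t=6: X=(-7, 4, 3, 0), d=4 → +e3, X_7=(-7, 4, 4, 0)
t=7: X=(-7, 4, 4, 0), d=2 → +e2, X_8=(-7, 5, 4, 0)
t=8: X=(-7, 5, 4, 0), d=5 → -e3, X_9=(-7, 5, 3, 0)
t=9: X=(-7, 5, 3, 0), d=3 → -e2, X_10=(-7, 4, 3, 0)
t=10: X=(-7, 4, 3, 0), d=5 → -e3, X_11=(-7, 4, 2, 0)
t=11: X=(-7, 4, 2, 0), d=5 → -e3, X_12=(-7, 4, 1, 0)

(-7, 4, 1, 0)


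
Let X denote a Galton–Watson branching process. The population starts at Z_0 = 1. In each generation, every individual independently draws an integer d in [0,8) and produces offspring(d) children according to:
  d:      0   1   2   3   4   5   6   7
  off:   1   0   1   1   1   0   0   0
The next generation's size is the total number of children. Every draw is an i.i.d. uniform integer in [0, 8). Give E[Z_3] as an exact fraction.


1/8

Outcome values over d=0..7: [1, 0, 1, 1, 1, 0, 0, 0]
Σy = 4, Σy² = 4, M = 8
μ = 4/8 = 1/2,  σ² = 4/8 − (1/2)² = 1/4
E[Z_0] = 1
E[Z_1] = 1/2·E[Z_0] = 1/2
E[Z_2] = 1/2·E[Z_1] = 1/4
E[Z_3] = 1/2·E[Z_2] = 1/8


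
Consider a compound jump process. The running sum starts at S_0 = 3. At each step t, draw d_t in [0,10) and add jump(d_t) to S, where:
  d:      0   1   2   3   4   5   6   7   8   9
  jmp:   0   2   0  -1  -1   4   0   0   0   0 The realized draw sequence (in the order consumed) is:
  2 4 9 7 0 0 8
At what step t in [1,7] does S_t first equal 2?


t=0: S=3, d=2, jump=0, S_1=3
t=1: S=3, d=4, jump=-1, S_2=2
t=2: S=2, d=9, jump=0, S_3=2
t=3: S=2, d=7, jump=0, S_4=2
t=4: S=2, d=0, jump=0, S_5=2
t=5: S=2, d=0, jump=0, S_6=2
t=6: S=2, d=8, jump=0, S_7=2

2


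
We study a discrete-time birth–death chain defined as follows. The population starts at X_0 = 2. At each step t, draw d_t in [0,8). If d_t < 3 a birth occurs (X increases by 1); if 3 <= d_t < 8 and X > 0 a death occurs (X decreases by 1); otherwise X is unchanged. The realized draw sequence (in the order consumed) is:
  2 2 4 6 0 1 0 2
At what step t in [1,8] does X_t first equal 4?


2

t=0: X=2, d=2 → birth, X_1=3
t=1: X=3, d=2 → birth, X_2=4
t=2: X=4, d=4 → death, X_3=3
t=3: X=3, d=6 → death, X_4=2
t=4: X=2, d=0 → birth, X_5=3
t=5: X=3, d=1 → birth, X_6=4
t=6: X=4, d=0 → birth, X_7=5
t=7: X=5, d=2 → birth, X_8=6


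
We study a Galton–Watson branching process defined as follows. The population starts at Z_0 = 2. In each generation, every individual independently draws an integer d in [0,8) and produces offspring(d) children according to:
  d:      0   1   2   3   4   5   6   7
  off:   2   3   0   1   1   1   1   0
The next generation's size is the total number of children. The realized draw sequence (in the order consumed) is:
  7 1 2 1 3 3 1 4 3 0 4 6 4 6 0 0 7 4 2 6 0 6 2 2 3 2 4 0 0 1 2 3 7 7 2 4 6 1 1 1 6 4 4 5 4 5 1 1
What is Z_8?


gen 0: Z_0=2, draws=[7, 1], offspring=[0, 3], Z_1=3
gen 1: Z_1=3, draws=[2, 1, 3], offspring=[0, 3, 1], Z_2=4
gen 2: Z_2=4, draws=[3, 1, 4, 3], offspring=[1, 3, 1, 1], Z_3=6
gen 3: Z_3=6, draws=[0, 4, 6, 4, 6, 0], offspring=[2, 1, 1, 1, 1, 2], Z_4=8
gen 4: Z_4=8, draws=[0, 7, 4, 2, 6, 0, 6, 2], offspring=[2, 0, 1, 0, 1, 2, 1, 0], Z_5=7
gen 5: Z_5=7, draws=[2, 3, 2, 4, 0, 0, 1], offspring=[0, 1, 0, 1, 2, 2, 3], Z_6=9
gen 6: Z_6=9, draws=[2, 3, 7, 7, 2, 4, 6, 1, 1], offspring=[0, 1, 0, 0, 0, 1, 1, 3, 3], Z_7=9
gen 7: Z_7=9, draws=[1, 6, 4, 4, 5, 4, 5, 1, 1], offspring=[3, 1, 1, 1, 1, 1, 1, 3, 3], Z_8=15

15


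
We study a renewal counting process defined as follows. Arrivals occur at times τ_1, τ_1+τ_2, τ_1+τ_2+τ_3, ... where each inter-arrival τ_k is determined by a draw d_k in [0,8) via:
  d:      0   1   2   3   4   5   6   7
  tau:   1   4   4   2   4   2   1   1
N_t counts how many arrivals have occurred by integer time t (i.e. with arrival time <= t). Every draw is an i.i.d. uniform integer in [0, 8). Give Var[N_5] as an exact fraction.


870655719/1073741824

Inter-arrival values over d=0..7: [1, 4, 4, 2, 4, 2, 1, 1]
Each d has probability 1/8, so the pmf of τ is: f(1) = 3/8, f(2) = 1/4, f(4) = 3/8
Let p_n(j) = P(N_n = j), with p_0 = [1]. Condition on τ_1: p_n(0) = P(τ > n), and for j >= 1, p_n(j) = Σ_{k<=n} f(k)·p_{n−k}(j−1)
p_1 = [5/8, 3/8]  (j = 0..1)
p_2 = [3/8, 31/64, 9/64]  (j = 0..2)
p_3 = [3/8, 19/64, 141/512, 27/512]  (j = 0..3)
p_4 = [0, 39/64, 119/512, 567/4096, 81/4096]  (j = 0..4)
p_5 = [0, 21/64, 227/512, 639/4096, 2133/32768, 243/32768]  (j = 0..5)
E[N_5] = Σ j·p_5(j) = 64891/32768;  E[N_5²] = Σ j²·p_5(j) = 155075/32768
Var[N_5] = 155075/32768 − (64891/32768)² = 870655719/1073741824


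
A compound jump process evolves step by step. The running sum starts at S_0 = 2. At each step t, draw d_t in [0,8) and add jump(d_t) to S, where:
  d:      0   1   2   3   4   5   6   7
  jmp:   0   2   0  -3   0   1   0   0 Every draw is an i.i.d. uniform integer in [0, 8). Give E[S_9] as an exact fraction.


2

Outcome values over d=0..7: [0, 2, 0, -3, 0, 1, 0, 0]
Σy = 0, Σy² = 14, M = 8
μ = 0/8 = 0,  σ² = 14/8 − (0)² = 7/4
E[S_9] = 2 + 9·(0) = 2


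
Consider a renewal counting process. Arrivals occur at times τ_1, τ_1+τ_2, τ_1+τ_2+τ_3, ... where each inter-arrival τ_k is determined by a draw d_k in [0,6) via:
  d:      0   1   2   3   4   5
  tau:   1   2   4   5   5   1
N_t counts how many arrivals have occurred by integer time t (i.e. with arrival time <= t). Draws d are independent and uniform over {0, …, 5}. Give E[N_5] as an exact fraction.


370/243

Inter-arrival values over d=0..5: [1, 2, 4, 5, 5, 1]
Each d has probability 1/6, so the pmf of τ is: f(1) = 1/3, f(2) = 1/6, f(4) = 1/6, f(5) = 1/3
Renewal equation for m(n) = E[N_n]: condition on τ_1 = k (if k <= n, one arrival plus a fresh copy on the remaining n−k steps): m(n) = F(n) + Σ_{k<=n} f(k)·m(n−k), where F(n) = P(τ <= n) and m(0) = 0
m(1) = F(1) = 1/3
m(2) = F(2) + f(1)·m(1) = 1/2 + 1/3·1/3 = 11/18
m(3) = F(3) + f(1)·m(2) + f(2)·m(1) = 1/2 + 1/3·11/18 + 1/6·1/3 = 41/54
m(4) = F(4) + f(1)·m(3) + f(2)·m(2) = 2/3 + 1/3·41/54 + 1/6·11/18 = 331/324
m(5) = F(5) + f(1)·m(4) + f(2)·m(3) + f(4)·m(1) = 1 + 1/3·331/324 + 1/6·41/54 + 1/6·1/3 = 370/243
E[N_5] = m(5) = 370/243


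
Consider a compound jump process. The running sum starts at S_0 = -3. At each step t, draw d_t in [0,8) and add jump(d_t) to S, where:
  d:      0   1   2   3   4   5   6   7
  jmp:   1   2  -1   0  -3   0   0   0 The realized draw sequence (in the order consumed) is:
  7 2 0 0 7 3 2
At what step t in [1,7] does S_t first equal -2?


t=0: S=-3, d=7, jump=0, S_1=-3
t=1: S=-3, d=2, jump=-1, S_2=-4
t=2: S=-4, d=0, jump=1, S_3=-3
t=3: S=-3, d=0, jump=1, S_4=-2
t=4: S=-2, d=7, jump=0, S_5=-2
t=5: S=-2, d=3, jump=0, S_6=-2
t=6: S=-2, d=2, jump=-1, S_7=-3

4


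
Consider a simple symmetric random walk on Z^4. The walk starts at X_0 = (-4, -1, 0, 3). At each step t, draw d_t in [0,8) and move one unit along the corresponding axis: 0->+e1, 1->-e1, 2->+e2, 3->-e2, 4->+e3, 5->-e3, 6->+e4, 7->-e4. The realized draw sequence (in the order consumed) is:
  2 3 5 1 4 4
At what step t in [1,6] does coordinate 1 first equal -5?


4

t=0: X=(-4, -1, 0, 3), d=2 → +e2, X_1=(-4, 0, 0, 3)
t=1: X=(-4, 0, 0, 3), d=3 → -e2, X_2=(-4, -1, 0, 3)
t=2: X=(-4, -1, 0, 3), d=5 → -e3, X_3=(-4, -1, -1, 3)
t=3: X=(-4, -1, -1, 3), d=1 → -e1, X_4=(-5, -1, -1, 3)
t=4: X=(-5, -1, -1, 3), d=4 → +e3, X_5=(-5, -1, 0, 3)
t=5: X=(-5, -1, 0, 3), d=4 → +e3, X_6=(-5, -1, 1, 3)


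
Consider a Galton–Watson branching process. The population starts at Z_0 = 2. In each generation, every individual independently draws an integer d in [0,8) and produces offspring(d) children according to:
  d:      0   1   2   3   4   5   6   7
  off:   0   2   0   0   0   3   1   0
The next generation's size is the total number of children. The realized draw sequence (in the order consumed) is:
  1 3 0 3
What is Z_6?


0

gen 0: Z_0=2, draws=[1, 3], offspring=[2, 0], Z_1=2
gen 1: Z_1=2, draws=[0, 3], offspring=[0, 0], Z_2=0
gen 2: Z_2=0, draws=[], offspring=[], Z_3=0
gen 3: Z_3=0, draws=[], offspring=[], Z_4=0
gen 4: Z_4=0, draws=[], offspring=[], Z_5=0
gen 5: Z_5=0, draws=[], offspring=[], Z_6=0


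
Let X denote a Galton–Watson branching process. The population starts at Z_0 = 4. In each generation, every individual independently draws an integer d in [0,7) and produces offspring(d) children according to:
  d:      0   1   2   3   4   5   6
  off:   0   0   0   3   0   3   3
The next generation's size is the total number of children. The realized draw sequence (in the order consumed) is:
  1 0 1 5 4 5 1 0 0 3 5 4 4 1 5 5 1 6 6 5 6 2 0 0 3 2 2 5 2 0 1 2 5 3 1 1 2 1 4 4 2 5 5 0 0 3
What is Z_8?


9

gen 0: Z_0=4, draws=[1, 0, 1, 5], offspring=[0, 0, 0, 3], Z_1=3
gen 1: Z_1=3, draws=[4, 5, 1], offspring=[0, 3, 0], Z_2=3
gen 2: Z_2=3, draws=[0, 0, 3], offspring=[0, 0, 3], Z_3=3
gen 3: Z_3=3, draws=[5, 4, 4], offspring=[3, 0, 0], Z_4=3
gen 4: Z_4=3, draws=[1, 5, 5], offspring=[0, 3, 3], Z_5=6
gen 5: Z_5=6, draws=[1, 6, 6, 5, 6, 2], offspring=[0, 3, 3, 3, 3, 0], Z_6=12
gen 6: Z_6=12, draws=[0, 0, 3, 2, 2, 5, 2, 0, 1, 2, 5, 3], offspring=[0, 0, 3, 0, 0, 3, 0, 0, 0, 0, 3, 3], Z_7=12
gen 7: Z_7=12, draws=[1, 1, 2, 1, 4, 4, 2, 5, 5, 0, 0, 3], offspring=[0, 0, 0, 0, 0, 0, 0, 3, 3, 0, 0, 3], Z_8=9


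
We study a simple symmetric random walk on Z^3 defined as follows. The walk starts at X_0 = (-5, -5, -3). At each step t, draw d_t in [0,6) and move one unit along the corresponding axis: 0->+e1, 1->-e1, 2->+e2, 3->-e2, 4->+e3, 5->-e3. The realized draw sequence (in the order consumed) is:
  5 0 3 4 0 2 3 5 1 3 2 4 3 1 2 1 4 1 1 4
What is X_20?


(-8, -6, -1)

t=0: X=(-5, -5, -3), d=5 → -e3, X_1=(-5, -5, -4)
t=1: X=(-5, -5, -4), d=0 → +e1, X_2=(-4, -5, -4)
t=2: X=(-4, -5, -4), d=3 → -e2, X_3=(-4, -6, -4)
t=3: X=(-4, -6, -4), d=4 → +e3, X_4=(-4, -6, -3)
t=4: X=(-4, -6, -3), d=0 → +e1, X_5=(-3, -6, -3)
t=5: X=(-3, -6, -3), d=2 → +e2, X_6=(-3, -5, -3)
t=6: X=(-3, -5, -3), d=3 → -e2, X_7=(-3, -6, -3)
t=7: X=(-3, -6, -3), d=5 → -e3, X_8=(-3, -6, -4)
t=8: X=(-3, -6, -4), d=1 → -e1, X_9=(-4, -6, -4)
t=9: X=(-4, -6, -4), d=3 → -e2, X_10=(-4, -7, -4)
t=10: X=(-4, -7, -4), d=2 → +e2, X_11=(-4, -6, -4)
t=11: X=(-4, -6, -4), d=4 → +e3, X_12=(-4, -6, -3)
t=12: X=(-4, -6, -3), d=3 → -e2, X_13=(-4, -7, -3)
t=13: X=(-4, -7, -3), d=1 → -e1, X_14=(-5, -7, -3)
t=14: X=(-5, -7, -3), d=2 → +e2, X_15=(-5, -6, -3)
t=15: X=(-5, -6, -3), d=1 → -e1, X_16=(-6, -6, -3)
t=16: X=(-6, -6, -3), d=4 → +e3, X_17=(-6, -6, -2)
t=17: X=(-6, -6, -2), d=1 → -e1, X_18=(-7, -6, -2)
t=18: X=(-7, -6, -2), d=1 → -e1, X_19=(-8, -6, -2)
t=19: X=(-8, -6, -2), d=4 → +e3, X_20=(-8, -6, -1)


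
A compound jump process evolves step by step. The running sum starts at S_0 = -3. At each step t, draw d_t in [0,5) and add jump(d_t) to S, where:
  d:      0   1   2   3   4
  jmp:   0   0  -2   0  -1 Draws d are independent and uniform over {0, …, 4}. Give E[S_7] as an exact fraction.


Outcome values over d=0..4: [0, 0, -2, 0, -1]
Σy = -3, Σy² = 5, M = 5
μ = -3/5 = -3/5,  σ² = 5/5 − (-3/5)² = 16/25
E[S_7] = -3 + 7·(-3/5) = -36/5

-36/5


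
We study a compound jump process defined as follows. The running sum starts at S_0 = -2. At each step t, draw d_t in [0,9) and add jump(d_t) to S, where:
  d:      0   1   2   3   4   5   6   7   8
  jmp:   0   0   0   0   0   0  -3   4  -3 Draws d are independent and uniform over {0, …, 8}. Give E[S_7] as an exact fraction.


-32/9

Outcome values over d=0..8: [0, 0, 0, 0, 0, 0, -3, 4, -3]
Σy = -2, Σy² = 34, M = 9
μ = -2/9 = -2/9,  σ² = 34/9 − (-2/9)² = 302/81
E[S_7] = -2 + 7·(-2/9) = -32/9


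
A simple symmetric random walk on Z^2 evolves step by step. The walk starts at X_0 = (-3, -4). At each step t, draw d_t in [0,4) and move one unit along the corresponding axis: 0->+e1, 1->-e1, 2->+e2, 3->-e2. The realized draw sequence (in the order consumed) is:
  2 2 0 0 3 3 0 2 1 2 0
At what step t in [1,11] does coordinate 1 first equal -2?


3

t=0: X=(-3, -4), d=2 → +e2, X_1=(-3, -3)
t=1: X=(-3, -3), d=2 → +e2, X_2=(-3, -2)
t=2: X=(-3, -2), d=0 → +e1, X_3=(-2, -2)
t=3: X=(-2, -2), d=0 → +e1, X_4=(-1, -2)
t=4: X=(-1, -2), d=3 → -e2, X_5=(-1, -3)
t=5: X=(-1, -3), d=3 → -e2, X_6=(-1, -4)
t=6: X=(-1, -4), d=0 → +e1, X_7=(0, -4)
t=7: X=(0, -4), d=2 → +e2, X_8=(0, -3)
t=8: X=(0, -3), d=1 → -e1, X_9=(-1, -3)
t=9: X=(-1, -3), d=2 → +e2, X_10=(-1, -2)
t=10: X=(-1, -2), d=0 → +e1, X_11=(0, -2)


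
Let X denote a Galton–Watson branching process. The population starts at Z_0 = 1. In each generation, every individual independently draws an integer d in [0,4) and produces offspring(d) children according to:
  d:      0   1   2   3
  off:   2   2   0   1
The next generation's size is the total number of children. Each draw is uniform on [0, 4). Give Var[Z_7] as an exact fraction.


Outcome values over d=0..3: [2, 2, 0, 1]
Σy = 5, Σy² = 9, M = 4
μ = 5/4 = 5/4,  σ² = 9/4 − (5/4)² = 11/16
V_0 = 0, E_0 = 1
V_1 = 11/16·E_0 + (5/4)²·V_0 = 11/16;  E_1 = 5/4
V_2 = 11/16·E_1 + (5/4)²·V_1 = 495/256;  E_2 = 25/16
V_3 = 11/16·E_2 + (5/4)²·V_2 = 16775/4096;  E_3 = 125/64
V_4 = 11/16·E_3 + (5/4)²·V_3 = 507375/65536;  E_4 = 625/256
V_5 = 11/16·E_4 + (5/4)²·V_4 = 14444375/1048576;  E_5 = 3125/1024
V_6 = 11/16·E_5 + (5/4)²·V_5 = 396309375/16777216;  E_6 = 15625/4096
V_7 = 11/16·E_6 + (5/4)²·V_6 = 10611734375/268435456;  E_7 = 78125/16384

10611734375/268435456


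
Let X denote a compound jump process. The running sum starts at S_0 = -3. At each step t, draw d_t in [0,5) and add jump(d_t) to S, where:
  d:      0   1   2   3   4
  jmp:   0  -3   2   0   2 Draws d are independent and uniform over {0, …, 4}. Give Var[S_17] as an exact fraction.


Outcome values over d=0..4: [0, -3, 2, 0, 2]
Σy = 1, Σy² = 17, M = 5
μ = 1/5 = 1/5,  σ² = 17/5 − (1/5)² = 84/25
Independent increments: Var[S_17] = 17·σ² = 17·(84/25) = 1428/25

1428/25


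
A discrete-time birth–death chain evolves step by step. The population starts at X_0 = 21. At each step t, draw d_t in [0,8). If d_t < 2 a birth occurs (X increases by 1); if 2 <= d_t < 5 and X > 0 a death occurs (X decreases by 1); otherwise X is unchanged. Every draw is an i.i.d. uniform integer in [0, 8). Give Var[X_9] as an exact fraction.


351/64

X can drop by at most 1 per step and X_0 = 21 > T = 9, so X_t >= 21 − t >= 12 > 0 for every t <= 9: the floor at 0 (the 'and X > 0' condition) never binds. Hence X_9 = X_0 + Σ_{t<9} Y_t with i.i.d. increments Y_t = y(d_t) ∈ {+1, −1, 0}.
Outcome values over d=0..7: [1, 1, -1, -1, -1, 0, 0, 0]
Σy = -1, Σy² = 5, M = 8
μ = -1/8 = -1/8,  σ² = 5/8 − (-1/8)² = 39/64
Independent increments: Var[X_9] = 9·σ² = 9·(39/64) = 351/64
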